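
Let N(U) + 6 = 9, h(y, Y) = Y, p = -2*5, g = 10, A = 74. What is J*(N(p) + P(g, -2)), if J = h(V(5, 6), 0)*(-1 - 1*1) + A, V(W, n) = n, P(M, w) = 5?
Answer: 592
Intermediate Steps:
p = -10
N(U) = 3 (N(U) = -6 + 9 = 3)
J = 74 (J = 0*(-1 - 1*1) + 74 = 0*(-1 - 1) + 74 = 0*(-2) + 74 = 0 + 74 = 74)
J*(N(p) + P(g, -2)) = 74*(3 + 5) = 74*8 = 592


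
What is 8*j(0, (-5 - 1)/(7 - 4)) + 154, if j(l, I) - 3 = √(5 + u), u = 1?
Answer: 178 + 8*√6 ≈ 197.60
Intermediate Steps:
j(l, I) = 3 + √6 (j(l, I) = 3 + √(5 + 1) = 3 + √6)
8*j(0, (-5 - 1)/(7 - 4)) + 154 = 8*(3 + √6) + 154 = (24 + 8*√6) + 154 = 178 + 8*√6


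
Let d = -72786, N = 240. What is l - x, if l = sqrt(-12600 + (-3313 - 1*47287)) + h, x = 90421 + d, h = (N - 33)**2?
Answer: 25214 + 20*I*sqrt(158) ≈ 25214.0 + 251.4*I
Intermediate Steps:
h = 42849 (h = (240 - 33)**2 = 207**2 = 42849)
x = 17635 (x = 90421 - 72786 = 17635)
l = 42849 + 20*I*sqrt(158) (l = sqrt(-12600 + (-3313 - 1*47287)) + 42849 = sqrt(-12600 + (-3313 - 47287)) + 42849 = sqrt(-12600 - 50600) + 42849 = sqrt(-63200) + 42849 = 20*I*sqrt(158) + 42849 = 42849 + 20*I*sqrt(158) ≈ 42849.0 + 251.4*I)
l - x = (42849 + 20*I*sqrt(158)) - 1*17635 = (42849 + 20*I*sqrt(158)) - 17635 = 25214 + 20*I*sqrt(158)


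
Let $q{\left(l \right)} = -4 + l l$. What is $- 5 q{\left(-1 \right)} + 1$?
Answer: $16$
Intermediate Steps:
$q{\left(l \right)} = -4 + l^{2}$
$- 5 q{\left(-1 \right)} + 1 = - 5 \left(-4 + \left(-1\right)^{2}\right) + 1 = - 5 \left(-4 + 1\right) + 1 = \left(-5\right) \left(-3\right) + 1 = 15 + 1 = 16$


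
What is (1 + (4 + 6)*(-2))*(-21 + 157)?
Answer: -2584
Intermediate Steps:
(1 + (4 + 6)*(-2))*(-21 + 157) = (1 + 10*(-2))*136 = (1 - 20)*136 = -19*136 = -2584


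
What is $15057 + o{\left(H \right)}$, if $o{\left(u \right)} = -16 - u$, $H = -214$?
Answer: $15255$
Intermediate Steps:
$15057 + o{\left(H \right)} = 15057 - -198 = 15057 + \left(-16 + 214\right) = 15057 + 198 = 15255$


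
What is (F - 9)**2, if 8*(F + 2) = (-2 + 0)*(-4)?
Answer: 100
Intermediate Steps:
F = -1 (F = -2 + ((-2 + 0)*(-4))/8 = -2 + (-2*(-4))/8 = -2 + (1/8)*8 = -2 + 1 = -1)
(F - 9)**2 = (-1 - 9)**2 = (-10)**2 = 100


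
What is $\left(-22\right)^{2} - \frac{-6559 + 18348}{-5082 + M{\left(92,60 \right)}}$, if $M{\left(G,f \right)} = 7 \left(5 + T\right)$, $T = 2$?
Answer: $\frac{2447761}{5033} \approx 486.34$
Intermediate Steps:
$M{\left(G,f \right)} = 49$ ($M{\left(G,f \right)} = 7 \left(5 + 2\right) = 7 \cdot 7 = 49$)
$\left(-22\right)^{2} - \frac{-6559 + 18348}{-5082 + M{\left(92,60 \right)}} = \left(-22\right)^{2} - \frac{-6559 + 18348}{-5082 + 49} = 484 - \frac{11789}{-5033} = 484 - 11789 \left(- \frac{1}{5033}\right) = 484 - - \frac{11789}{5033} = 484 + \frac{11789}{5033} = \frac{2447761}{5033}$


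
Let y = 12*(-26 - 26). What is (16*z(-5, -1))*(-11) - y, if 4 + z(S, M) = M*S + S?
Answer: 1328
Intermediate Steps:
z(S, M) = -4 + S + M*S (z(S, M) = -4 + (M*S + S) = -4 + (S + M*S) = -4 + S + M*S)
y = -624 (y = 12*(-52) = -624)
(16*z(-5, -1))*(-11) - y = (16*(-4 - 5 - 1*(-5)))*(-11) - 1*(-624) = (16*(-4 - 5 + 5))*(-11) + 624 = (16*(-4))*(-11) + 624 = -64*(-11) + 624 = 704 + 624 = 1328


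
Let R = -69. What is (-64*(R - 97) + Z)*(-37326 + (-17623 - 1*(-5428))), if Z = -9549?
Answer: -53235075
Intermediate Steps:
(-64*(R - 97) + Z)*(-37326 + (-17623 - 1*(-5428))) = (-64*(-69 - 97) - 9549)*(-37326 + (-17623 - 1*(-5428))) = (-64*(-166) - 9549)*(-37326 + (-17623 + 5428)) = (10624 - 9549)*(-37326 - 12195) = 1075*(-49521) = -53235075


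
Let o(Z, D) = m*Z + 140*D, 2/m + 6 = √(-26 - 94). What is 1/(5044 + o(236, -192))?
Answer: -106539/2328325052 + 59*I*√30/4656650104 ≈ -4.5758e-5 + 6.9397e-8*I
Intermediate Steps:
m = 2/(-6 + 2*I*√30) (m = 2/(-6 + √(-26 - 94)) = 2/(-6 + √(-120)) = 2/(-6 + 2*I*√30) ≈ -0.076923 - 0.14044*I)
o(Z, D) = 140*D + Z*(-1/13 - I*√30/39) (o(Z, D) = (-1/13 - I*√30/39)*Z + 140*D = Z*(-1/13 - I*√30/39) + 140*D = 140*D + Z*(-1/13 - I*√30/39))
1/(5044 + o(236, -192)) = 1/(5044 + (140*(-192) - 1/39*236*(3 + I*√30))) = 1/(5044 + (-26880 + (-236/13 - 236*I*√30/39))) = 1/(5044 + (-349676/13 - 236*I*√30/39)) = 1/(-284104/13 - 236*I*√30/39)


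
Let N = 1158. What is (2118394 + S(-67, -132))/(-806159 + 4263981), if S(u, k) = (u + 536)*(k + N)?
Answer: 1299794/1728911 ≈ 0.75180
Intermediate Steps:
S(u, k) = (536 + u)*(1158 + k) (S(u, k) = (u + 536)*(k + 1158) = (536 + u)*(1158 + k))
(2118394 + S(-67, -132))/(-806159 + 4263981) = (2118394 + (620688 + 536*(-132) + 1158*(-67) - 132*(-67)))/(-806159 + 4263981) = (2118394 + (620688 - 70752 - 77586 + 8844))/3457822 = (2118394 + 481194)*(1/3457822) = 2599588*(1/3457822) = 1299794/1728911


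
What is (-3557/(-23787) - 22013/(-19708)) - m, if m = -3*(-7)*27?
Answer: -265212584545/468794196 ≈ -565.73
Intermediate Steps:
m = 567 (m = 21*27 = 567)
(-3557/(-23787) - 22013/(-19708)) - m = (-3557/(-23787) - 22013/(-19708)) - 1*567 = (-3557*(-1/23787) - 22013*(-1/19708)) - 567 = (3557/23787 + 22013/19708) - 567 = 593724587/468794196 - 567 = -265212584545/468794196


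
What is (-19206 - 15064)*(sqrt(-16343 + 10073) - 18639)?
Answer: 638758530 - 34270*I*sqrt(6270) ≈ 6.3876e+8 - 2.7136e+6*I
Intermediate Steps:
(-19206 - 15064)*(sqrt(-16343 + 10073) - 18639) = -34270*(sqrt(-6270) - 18639) = -34270*(I*sqrt(6270) - 18639) = -34270*(-18639 + I*sqrt(6270)) = 638758530 - 34270*I*sqrt(6270)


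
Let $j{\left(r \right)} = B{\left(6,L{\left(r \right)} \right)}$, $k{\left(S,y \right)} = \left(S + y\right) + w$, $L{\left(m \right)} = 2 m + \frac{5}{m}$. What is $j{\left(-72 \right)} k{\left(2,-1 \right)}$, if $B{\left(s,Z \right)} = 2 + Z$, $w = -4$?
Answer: $\frac{10229}{24} \approx 426.21$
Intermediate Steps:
$k{\left(S,y \right)} = -4 + S + y$ ($k{\left(S,y \right)} = \left(S + y\right) - 4 = -4 + S + y$)
$j{\left(r \right)} = 2 + 2 r + \frac{5}{r}$ ($j{\left(r \right)} = 2 + \left(2 r + \frac{5}{r}\right) = 2 + 2 r + \frac{5}{r}$)
$j{\left(-72 \right)} k{\left(2,-1 \right)} = \left(2 + 2 \left(-72\right) + \frac{5}{-72}\right) \left(-4 + 2 - 1\right) = \left(2 - 144 + 5 \left(- \frac{1}{72}\right)\right) \left(-3\right) = \left(2 - 144 - \frac{5}{72}\right) \left(-3\right) = \left(- \frac{10229}{72}\right) \left(-3\right) = \frac{10229}{24}$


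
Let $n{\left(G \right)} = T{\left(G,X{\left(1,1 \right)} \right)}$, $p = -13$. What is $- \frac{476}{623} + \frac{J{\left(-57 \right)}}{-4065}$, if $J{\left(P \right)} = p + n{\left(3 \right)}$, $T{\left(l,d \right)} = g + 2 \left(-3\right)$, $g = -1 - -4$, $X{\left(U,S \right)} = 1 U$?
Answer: $- \frac{274996}{361785} \approx -0.76011$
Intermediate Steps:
$X{\left(U,S \right)} = U$
$g = 3$ ($g = -1 + 4 = 3$)
$T{\left(l,d \right)} = -3$ ($T{\left(l,d \right)} = 3 + 2 \left(-3\right) = 3 - 6 = -3$)
$n{\left(G \right)} = -3$
$J{\left(P \right)} = -16$ ($J{\left(P \right)} = -13 - 3 = -16$)
$- \frac{476}{623} + \frac{J{\left(-57 \right)}}{-4065} = - \frac{476}{623} - \frac{16}{-4065} = \left(-476\right) \frac{1}{623} - - \frac{16}{4065} = - \frac{68}{89} + \frac{16}{4065} = - \frac{274996}{361785}$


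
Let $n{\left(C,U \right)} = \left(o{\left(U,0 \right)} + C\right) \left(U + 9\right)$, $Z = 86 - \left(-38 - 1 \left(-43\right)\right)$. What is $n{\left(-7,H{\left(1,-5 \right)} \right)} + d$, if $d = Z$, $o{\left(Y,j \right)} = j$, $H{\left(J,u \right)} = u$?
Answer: $53$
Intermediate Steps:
$Z = 81$ ($Z = 86 - \left(-38 - -43\right) = 86 - \left(-38 + 43\right) = 86 - 5 = 81$)
$n{\left(C,U \right)} = C \left(9 + U\right)$ ($n{\left(C,U \right)} = \left(0 + C\right) \left(U + 9\right) = C \left(9 + U\right)$)
$d = 81$
$n{\left(-7,H{\left(1,-5 \right)} \right)} + d = - 7 \left(9 - 5\right) + 81 = \left(-7\right) 4 + 81 = -28 + 81 = 53$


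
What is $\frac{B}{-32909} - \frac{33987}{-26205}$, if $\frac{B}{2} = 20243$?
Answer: $\frac{19180851}{287460115} \approx 0.066725$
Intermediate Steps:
$B = 40486$ ($B = 2 \cdot 20243 = 40486$)
$\frac{B}{-32909} - \frac{33987}{-26205} = \frac{40486}{-32909} - \frac{33987}{-26205} = 40486 \left(- \frac{1}{32909}\right) - - \frac{11329}{8735} = - \frac{40486}{32909} + \frac{11329}{8735} = \frac{19180851}{287460115}$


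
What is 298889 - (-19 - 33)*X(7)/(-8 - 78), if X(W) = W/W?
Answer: 12852201/43 ≈ 2.9889e+5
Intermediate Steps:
X(W) = 1
298889 - (-19 - 33)*X(7)/(-8 - 78) = 298889 - (-19 - 33)*1/(-8 - 78) = 298889 - (-52*1)/(-86) = 298889 - (-52)*(-1)/86 = 298889 - 1*26/43 = 298889 - 26/43 = 12852201/43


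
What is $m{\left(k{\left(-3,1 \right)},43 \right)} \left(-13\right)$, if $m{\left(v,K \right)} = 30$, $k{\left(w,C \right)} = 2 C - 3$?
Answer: $-390$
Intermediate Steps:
$k{\left(w,C \right)} = -3 + 2 C$
$m{\left(k{\left(-3,1 \right)},43 \right)} \left(-13\right) = 30 \left(-13\right) = -390$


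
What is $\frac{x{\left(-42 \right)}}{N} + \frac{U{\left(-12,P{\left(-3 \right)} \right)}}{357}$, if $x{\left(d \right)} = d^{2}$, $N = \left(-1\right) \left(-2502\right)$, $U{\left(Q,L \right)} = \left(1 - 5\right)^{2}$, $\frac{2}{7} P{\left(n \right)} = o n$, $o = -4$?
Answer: $\frac{37210}{49623} \approx 0.74985$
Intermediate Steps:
$P{\left(n \right)} = - 14 n$ ($P{\left(n \right)} = \frac{7 \left(- 4 n\right)}{2} = - 14 n$)
$U{\left(Q,L \right)} = 16$ ($U{\left(Q,L \right)} = \left(-4\right)^{2} = 16$)
$N = 2502$
$\frac{x{\left(-42 \right)}}{N} + \frac{U{\left(-12,P{\left(-3 \right)} \right)}}{357} = \frac{\left(-42\right)^{2}}{2502} + \frac{16}{357} = 1764 \cdot \frac{1}{2502} + 16 \cdot \frac{1}{357} = \frac{98}{139} + \frac{16}{357} = \frac{37210}{49623}$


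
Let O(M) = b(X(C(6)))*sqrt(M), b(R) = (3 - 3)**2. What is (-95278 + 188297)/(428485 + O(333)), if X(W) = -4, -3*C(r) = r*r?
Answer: 93019/428485 ≈ 0.21709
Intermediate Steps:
C(r) = -r**2/3 (C(r) = -r*r/3 = -r**2/3)
b(R) = 0 (b(R) = 0**2 = 0)
O(M) = 0 (O(M) = 0*sqrt(M) = 0)
(-95278 + 188297)/(428485 + O(333)) = (-95278 + 188297)/(428485 + 0) = 93019/428485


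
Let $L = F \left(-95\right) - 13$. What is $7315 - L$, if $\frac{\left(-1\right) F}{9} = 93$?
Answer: $-72187$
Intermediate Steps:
$F = -837$ ($F = \left(-9\right) 93 = -837$)
$L = 79502$ ($L = \left(-837\right) \left(-95\right) - 13 = 79515 - 13 = 79502$)
$7315 - L = 7315 - 79502 = -72187$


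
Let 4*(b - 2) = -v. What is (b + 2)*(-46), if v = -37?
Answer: -1219/2 ≈ -609.50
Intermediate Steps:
b = 45/4 (b = 2 + (-1*(-37))/4 = 2 + (¼)*37 = 2 + 37/4 = 45/4 ≈ 11.250)
(b + 2)*(-46) = (45/4 + 2)*(-46) = (53/4)*(-46) = -1219/2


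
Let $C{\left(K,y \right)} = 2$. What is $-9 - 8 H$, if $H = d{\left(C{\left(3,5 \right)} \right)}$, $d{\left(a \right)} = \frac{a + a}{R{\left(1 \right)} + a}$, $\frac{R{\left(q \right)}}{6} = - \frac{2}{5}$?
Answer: $71$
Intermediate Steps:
$R{\left(q \right)} = - \frac{12}{5}$ ($R{\left(q \right)} = 6 \left(- \frac{2}{5}\right) = - \frac{12}{5}$)
$d{\left(a \right)} = \frac{2 a}{- \frac{12}{5} + a}$ ($d{\left(a \right)} = \frac{a + a}{- \frac{12}{5} + a} = \frac{2 a}{- \frac{12}{5} + a}$)
$H = -10$ ($H = 10 \cdot 2 \frac{1}{-12 + 5 \cdot 2} = 10 \cdot 2 \frac{1}{-12 + 10} = 10 \cdot 2 \frac{1}{-2} = 10 \cdot 2 \left(- \frac{1}{2}\right) = -10$)
$-9 - 8 H = -9 - -80 = -9 + 80 = 71$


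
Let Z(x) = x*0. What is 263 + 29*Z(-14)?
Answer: 263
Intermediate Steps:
Z(x) = 0
263 + 29*Z(-14) = 263 + 29*0 = 263 + 0 = 263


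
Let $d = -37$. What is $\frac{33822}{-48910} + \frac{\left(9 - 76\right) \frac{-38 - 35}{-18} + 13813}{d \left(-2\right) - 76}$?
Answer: $- \frac{5961343861}{880380} \approx -6771.3$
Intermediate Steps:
$\frac{33822}{-48910} + \frac{\left(9 - 76\right) \frac{-38 - 35}{-18} + 13813}{d \left(-2\right) - 76} = \frac{33822}{-48910} + \frac{\left(9 - 76\right) \frac{-38 - 35}{-18} + 13813}{\left(-37\right) \left(-2\right) - 76} = 33822 \left(- \frac{1}{48910}\right) + \frac{- 67 \left(-38 - 35\right) \left(- \frac{1}{18}\right) + 13813}{74 - 76} = - \frac{16911}{24455} + \frac{- 67 \left(\left(-73\right) \left(- \frac{1}{18}\right)\right) + 13813}{-2} = - \frac{16911}{24455} + \left(\left(-67\right) \frac{73}{18} + 13813\right) \left(- \frac{1}{2}\right) = - \frac{16911}{24455} + \left(- \frac{4891}{18} + 13813\right) \left(- \frac{1}{2}\right) = - \frac{16911}{24455} + \frac{243743}{18} \left(- \frac{1}{2}\right) = - \frac{16911}{24455} - \frac{243743}{36} = - \frac{5961343861}{880380}$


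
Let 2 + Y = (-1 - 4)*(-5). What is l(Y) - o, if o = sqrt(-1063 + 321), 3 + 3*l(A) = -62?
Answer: -65/3 - I*sqrt(742) ≈ -21.667 - 27.24*I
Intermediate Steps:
Y = 23 (Y = -2 + (-1 - 4)*(-5) = -2 - 5*(-5) = -2 + 25 = 23)
l(A) = -65/3 (l(A) = -1 + (1/3)*(-62) = -1 - 62/3 = -65/3)
o = I*sqrt(742) (o = sqrt(-742) = I*sqrt(742) ≈ 27.24*I)
l(Y) - o = -65/3 - I*sqrt(742)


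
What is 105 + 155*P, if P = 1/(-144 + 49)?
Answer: 1964/19 ≈ 103.37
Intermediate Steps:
P = -1/95 (P = 1/(-95) = -1/95 ≈ -0.010526)
105 + 155*P = 105 + 155*(-1/95) = 105 - 31/19 = 1964/19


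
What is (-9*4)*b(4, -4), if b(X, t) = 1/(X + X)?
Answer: -9/2 ≈ -4.5000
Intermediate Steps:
b(X, t) = 1/(2*X)
(-9*4)*b(4, -4) = (-9*4)*((½)/4) = -18/4 = -36*⅛ = -9/2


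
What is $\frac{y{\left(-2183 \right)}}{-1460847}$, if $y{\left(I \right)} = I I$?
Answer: $- \frac{4765489}{1460847} \approx -3.2621$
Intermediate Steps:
$y{\left(I \right)} = I^{2}$
$\frac{y{\left(-2183 \right)}}{-1460847} = \frac{\left(-2183\right)^{2}}{-1460847} = 4765489 \left(- \frac{1}{1460847}\right) = - \frac{4765489}{1460847}$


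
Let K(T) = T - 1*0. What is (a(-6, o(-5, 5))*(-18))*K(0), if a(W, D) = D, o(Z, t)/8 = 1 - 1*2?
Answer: 0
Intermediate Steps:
o(Z, t) = -8 (o(Z, t) = 8*(1 - 1*2) = 8*(1 - 2) = 8*(-1) = -8)
K(T) = T (K(T) = T + 0 = T)
(a(-6, o(-5, 5))*(-18))*K(0) = -8*(-18)*0 = 144*0 = 0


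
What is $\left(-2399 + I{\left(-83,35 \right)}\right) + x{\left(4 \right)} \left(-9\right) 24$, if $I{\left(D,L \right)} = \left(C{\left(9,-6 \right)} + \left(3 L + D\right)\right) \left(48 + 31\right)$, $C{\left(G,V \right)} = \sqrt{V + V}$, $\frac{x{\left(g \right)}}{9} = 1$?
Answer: $-2605 + 158 i \sqrt{3} \approx -2605.0 + 273.66 i$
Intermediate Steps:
$x{\left(g \right)} = 9$ ($x{\left(g \right)} = 9 \cdot 1 = 9$)
$C{\left(G,V \right)} = \sqrt{2} \sqrt{V}$ ($C{\left(G,V \right)} = \sqrt{2 V} = \sqrt{2} \sqrt{V}$)
$I{\left(D,L \right)} = 79 D + 237 L + 158 i \sqrt{3}$ ($I{\left(D,L \right)} = \left(\sqrt{2} \sqrt{-6} + \left(3 L + D\right)\right) \left(48 + 31\right) = \left(\sqrt{2} i \sqrt{6} + \left(D + 3 L\right)\right) 79 = \left(2 i \sqrt{3} + \left(D + 3 L\right)\right) 79 = \left(D + 3 L + 2 i \sqrt{3}\right) 79 = 79 D + 237 L + 158 i \sqrt{3}$)
$\left(-2399 + I{\left(-83,35 \right)}\right) + x{\left(4 \right)} \left(-9\right) 24 = \left(-2399 + \left(79 \left(-83\right) + 237 \cdot 35 + 158 i \sqrt{3}\right)\right) + 9 \left(-9\right) 24 = \left(-2399 + \left(-6557 + 8295 + 158 i \sqrt{3}\right)\right) - 1944 = \left(-2399 + \left(1738 + 158 i \sqrt{3}\right)\right) - 1944 = \left(-661 + 158 i \sqrt{3}\right) - 1944 = -2605 + 158 i \sqrt{3}$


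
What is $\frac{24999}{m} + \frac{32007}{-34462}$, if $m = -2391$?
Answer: $- \frac{312681425}{27466214} \approx -11.384$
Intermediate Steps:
$\frac{24999}{m} + \frac{32007}{-34462} = \frac{24999}{-2391} + \frac{32007}{-34462} = 24999 \left(- \frac{1}{2391}\right) + 32007 \left(- \frac{1}{34462}\right) = - \frac{8333}{797} - \frac{32007}{34462} = - \frac{312681425}{27466214}$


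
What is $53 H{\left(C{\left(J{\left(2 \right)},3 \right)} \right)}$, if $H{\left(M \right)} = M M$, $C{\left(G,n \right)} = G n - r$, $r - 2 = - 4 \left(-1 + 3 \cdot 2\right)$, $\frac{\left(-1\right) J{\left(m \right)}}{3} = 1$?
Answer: $4293$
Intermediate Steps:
$J{\left(m \right)} = -3$ ($J{\left(m \right)} = \left(-3\right) 1 = -3$)
$r = -18$ ($r = 2 - 4 \left(-1 + 3 \cdot 2\right) = 2 - 4 \left(-1 + 6\right) = 2 - 20 = -18$)
$C{\left(G,n \right)} = 18 + G n$ ($C{\left(G,n \right)} = G n - -18 = G n + 18 = 18 + G n$)
$H{\left(M \right)} = M^{2}$
$53 H{\left(C{\left(J{\left(2 \right)},3 \right)} \right)} = 53 \left(18 - 9\right)^{2} = 53 \cdot 9^{2} = 53 \cdot 81 = 4293$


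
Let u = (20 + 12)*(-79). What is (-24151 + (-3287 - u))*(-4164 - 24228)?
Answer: 707244720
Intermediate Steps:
u = -2528 (u = 32*(-79) = -2528)
(-24151 + (-3287 - u))*(-4164 - 24228) = (-24151 + (-3287 - 1*(-2528)))*(-4164 - 24228) = (-24151 + (-3287 + 2528))*(-28392) = (-24151 - 759)*(-28392) = -24910*(-28392) = 707244720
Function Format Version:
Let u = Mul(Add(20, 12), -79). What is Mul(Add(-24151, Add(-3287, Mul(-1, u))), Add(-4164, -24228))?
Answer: 707244720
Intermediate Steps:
u = -2528 (u = Mul(32, -79) = -2528)
Mul(Add(-24151, Add(-3287, Mul(-1, u))), Add(-4164, -24228)) = Mul(Add(-24151, Add(-3287, Mul(-1, -2528))), Add(-4164, -24228)) = Mul(Add(-24151, Add(-3287, 2528)), -28392) = Mul(Add(-24151, -759), -28392) = Mul(-24910, -28392) = 707244720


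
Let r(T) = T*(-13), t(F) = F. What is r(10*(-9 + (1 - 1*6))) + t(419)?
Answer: 2239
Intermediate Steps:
r(T) = -13*T
r(10*(-9 + (1 - 1*6))) + t(419) = -130*(-9 + (1 - 1*6)) + 419 = -130*(-9 + (1 - 6)) + 419 = -130*(-9 - 5) + 419 = -130*(-14) + 419 = -13*(-140) + 419 = 1820 + 419 = 2239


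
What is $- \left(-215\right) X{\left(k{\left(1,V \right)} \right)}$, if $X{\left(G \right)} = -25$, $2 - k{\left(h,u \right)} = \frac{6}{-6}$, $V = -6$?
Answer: $-5375$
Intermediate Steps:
$k{\left(h,u \right)} = 3$ ($k{\left(h,u \right)} = 2 - \frac{6}{-6} = 2 - 6 \left(- \frac{1}{6}\right) = 2 - -1 = 2 + 1 = 3$)
$- \left(-215\right) X{\left(k{\left(1,V \right)} \right)} = - \left(-215\right) \left(-25\right) = \left(-1\right) 5375 = -5375$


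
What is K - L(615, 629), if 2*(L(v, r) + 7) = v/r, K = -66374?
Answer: -83490301/1258 ≈ -66368.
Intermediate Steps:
L(v, r) = -7 + v/(2*r) (L(v, r) = -7 + (v/r)/2 = -7 + v/(2*r))
K - L(615, 629) = -66374 - (-7 + (½)*615/629) = -66374 - (-7 + (½)*615*(1/629)) = -66374 - (-7 + 615/1258) = -66374 - 1*(-8191/1258) = -66374 + 8191/1258 = -83490301/1258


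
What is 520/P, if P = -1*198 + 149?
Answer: -520/49 ≈ -10.612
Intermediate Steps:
P = -49 (P = -198 + 149 = -49)
520/P = 520/(-49) = 520*(-1/49) = -520/49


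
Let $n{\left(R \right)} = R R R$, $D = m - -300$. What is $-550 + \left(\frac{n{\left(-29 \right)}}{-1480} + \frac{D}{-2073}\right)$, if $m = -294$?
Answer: $- \frac{545624161}{1022680} \approx -533.52$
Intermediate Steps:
$D = 6$ ($D = -294 - -300 = -294 + 300 = 6$)
$n{\left(R \right)} = R^{3}$ ($n{\left(R \right)} = R^{2} R = R^{3}$)
$-550 + \left(\frac{n{\left(-29 \right)}}{-1480} + \frac{D}{-2073}\right) = -550 + \left(\frac{\left(-29\right)^{3}}{-1480} + \frac{6}{-2073}\right) = -550 + \left(\left(-24389\right) \left(- \frac{1}{1480}\right) + 6 \left(- \frac{1}{2073}\right)\right) = -550 + \left(\frac{24389}{1480} - \frac{2}{691}\right) = -550 + \frac{16849839}{1022680} = - \frac{545624161}{1022680}$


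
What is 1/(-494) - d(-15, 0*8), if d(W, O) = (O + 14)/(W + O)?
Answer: 6901/7410 ≈ 0.93131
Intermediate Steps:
d(W, O) = (14 + O)/(O + W)
1/(-494) - d(-15, 0*8) = 1/(-494) - (14 + 0*8)/(0*8 - 15) = -1/494 - (14 + 0)/(0 - 15) = -1/494 - 14/(-15) = -1/494 - (-1)*14/15 = -1/494 - 1*(-14/15) = -1/494 + 14/15 = 6901/7410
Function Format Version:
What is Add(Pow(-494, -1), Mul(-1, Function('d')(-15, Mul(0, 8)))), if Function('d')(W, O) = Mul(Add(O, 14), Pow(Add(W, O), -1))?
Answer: Rational(6901, 7410) ≈ 0.93131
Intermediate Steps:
Function('d')(W, O) = Mul(Pow(Add(O, W), -1), Add(14, O)) (Function('d')(W, O) = Mul(Add(14, O), Pow(Add(O, W), -1)) = Mul(Pow(Add(O, W), -1), Add(14, O)))
Add(Pow(-494, -1), Mul(-1, Function('d')(-15, Mul(0, 8)))) = Add(Pow(-494, -1), Mul(-1, Mul(Pow(Add(Mul(0, 8), -15), -1), Add(14, Mul(0, 8))))) = Add(Rational(-1, 494), Mul(-1, Mul(Pow(Add(0, -15), -1), Add(14, 0)))) = Add(Rational(-1, 494), Mul(-1, Mul(Pow(-15, -1), 14))) = Add(Rational(-1, 494), Mul(-1, Mul(Rational(-1, 15), 14))) = Add(Rational(-1, 494), Mul(-1, Rational(-14, 15))) = Add(Rational(-1, 494), Rational(14, 15)) = Rational(6901, 7410)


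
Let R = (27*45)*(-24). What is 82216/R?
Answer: -10277/3645 ≈ -2.8195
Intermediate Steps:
R = -29160 (R = 1215*(-24) = -29160)
82216/R = 82216/(-29160) = 82216*(-1/29160) = -10277/3645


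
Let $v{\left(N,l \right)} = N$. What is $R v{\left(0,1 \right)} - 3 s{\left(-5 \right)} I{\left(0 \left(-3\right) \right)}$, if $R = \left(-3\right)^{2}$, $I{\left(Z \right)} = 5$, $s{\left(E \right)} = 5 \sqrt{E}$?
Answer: $0$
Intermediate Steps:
$R = 9$
$R v{\left(0,1 \right)} - 3 s{\left(-5 \right)} I{\left(0 \left(-3\right) \right)} = 9 \cdot 0 - 3 \cdot 5 \sqrt{-5} \cdot 5 = 0 - 3 \cdot 5 i \sqrt{5} \cdot 5 = 0 - 15 i \sqrt{5} \cdot 5 = 0 \left(- 75 i \sqrt{5}\right) = 0$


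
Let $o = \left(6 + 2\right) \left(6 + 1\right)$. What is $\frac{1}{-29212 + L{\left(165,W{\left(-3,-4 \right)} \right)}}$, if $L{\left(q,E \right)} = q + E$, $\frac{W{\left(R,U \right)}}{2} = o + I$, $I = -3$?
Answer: $- \frac{1}{28941} \approx -3.4553 \cdot 10^{-5}$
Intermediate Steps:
$o = 56$ ($o = 8 \cdot 7 = 56$)
$W{\left(R,U \right)} = 106$ ($W{\left(R,U \right)} = 2 \left(56 - 3\right) = 2 \cdot 53 = 106$)
$L{\left(q,E \right)} = E + q$
$\frac{1}{-29212 + L{\left(165,W{\left(-3,-4 \right)} \right)}} = \frac{1}{-29212 + \left(106 + 165\right)} = \frac{1}{-29212 + 271} = \frac{1}{-28941} = - \frac{1}{28941}$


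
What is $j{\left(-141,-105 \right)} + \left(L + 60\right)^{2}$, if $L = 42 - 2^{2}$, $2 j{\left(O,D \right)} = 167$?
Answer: $\frac{19375}{2} \approx 9687.5$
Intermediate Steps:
$j{\left(O,D \right)} = \frac{167}{2}$ ($j{\left(O,D \right)} = \frac{1}{2} \cdot 167 = \frac{167}{2}$)
$L = 38$ ($L = 42 - 4 = 38$)
$j{\left(-141,-105 \right)} + \left(L + 60\right)^{2} = \frac{167}{2} + \left(38 + 60\right)^{2} = \frac{167}{2} + 98^{2} = \frac{167}{2} + 9604 = \frac{19375}{2}$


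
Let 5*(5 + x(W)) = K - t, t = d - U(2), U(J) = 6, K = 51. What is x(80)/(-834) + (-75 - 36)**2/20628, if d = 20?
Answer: 946871/1592940 ≈ 0.59442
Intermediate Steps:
t = 14 (t = 20 - 1*6 = 20 - 6 = 14)
x(W) = 12/5 (x(W) = -5 + (51 - 1*14)/5 = -5 + (51 - 14)/5 = -5 + (1/5)*37 = -5 + 37/5 = 12/5)
x(80)/(-834) + (-75 - 36)**2/20628 = (12/5)/(-834) + (-75 - 36)**2/20628 = (12/5)*(-1/834) + (-111)**2*(1/20628) = -2/695 + 12321*(1/20628) = -2/695 + 1369/2292 = 946871/1592940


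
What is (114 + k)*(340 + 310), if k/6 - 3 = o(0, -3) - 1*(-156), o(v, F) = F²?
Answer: 729300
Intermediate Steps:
k = 1008 (k = 18 + 6*((-3)² - 1*(-156)) = 18 + 6*(9 + 156) = 18 + 6*165 = 18 + 990 = 1008)
(114 + k)*(340 + 310) = (114 + 1008)*(340 + 310) = 1122*650 = 729300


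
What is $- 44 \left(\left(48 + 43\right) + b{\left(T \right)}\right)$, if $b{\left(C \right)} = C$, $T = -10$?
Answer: $-3564$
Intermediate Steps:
$- 44 \left(\left(48 + 43\right) + b{\left(T \right)}\right) = - 44 \left(\left(48 + 43\right) - 10\right) = - 44 \left(91 - 10\right) = \left(-44\right) 81 = -3564$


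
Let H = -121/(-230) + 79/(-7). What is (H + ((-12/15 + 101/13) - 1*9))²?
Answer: 71664896209/438064900 ≈ 163.59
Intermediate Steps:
H = -17323/1610 (H = -121*(-1/230) + 79*(-⅐) = 121/230 - 79/7 = -17323/1610 ≈ -10.760)
(H + ((-12/15 + 101/13) - 1*9))² = (-17323/1610 + ((-12/15 + 101/13) - 1*9))² = (-17323/1610 + ((-12*1/15 + 101*(1/13)) - 9))² = (-17323/1610 + ((-⅘ + 101/13) - 9))² = (-17323/1610 + (453/65 - 9))² = (-17323/1610 - 132/65)² = (-267703/20930)² = 71664896209/438064900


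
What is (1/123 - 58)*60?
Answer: -142660/41 ≈ -3479.5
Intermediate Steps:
(1/123 - 58)*60 = -7133/123*60 = -142660/41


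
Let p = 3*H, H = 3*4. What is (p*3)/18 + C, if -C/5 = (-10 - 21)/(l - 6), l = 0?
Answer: -119/6 ≈ -19.833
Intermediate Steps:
H = 12
C = -155/6 (C = -5*(-10 - 21)/(0 - 6) = -(-155)/(-6) = -(-155)*(-1)/6 = -5*31/6 = -155/6 ≈ -25.833)
p = 36 (p = 3*12 = 36)
(p*3)/18 + C = (36*3)/18 - 155/6 = (1/18)*108 - 155/6 = 6 - 155/6 = -119/6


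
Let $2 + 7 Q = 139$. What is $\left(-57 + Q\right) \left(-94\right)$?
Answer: $\frac{24628}{7} \approx 3518.3$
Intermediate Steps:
$Q = \frac{137}{7}$ ($Q = - \frac{2}{7} + \frac{1}{7} \cdot 139 = - \frac{2}{7} + \frac{139}{7} = \frac{137}{7} \approx 19.571$)
$\left(-57 + Q\right) \left(-94\right) = \left(-57 + \frac{137}{7}\right) \left(-94\right) = \left(- \frac{262}{7}\right) \left(-94\right) = \frac{24628}{7}$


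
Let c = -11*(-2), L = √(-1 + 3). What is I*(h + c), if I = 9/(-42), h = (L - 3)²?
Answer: -99/14 + 9*√2/7 ≈ -5.2532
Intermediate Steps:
L = √2 ≈ 1.4142
h = (-3 + √2)² (h = (√2 - 3)² = (-3 + √2)² ≈ 2.5147)
c = 22
I = -3/14 (I = 9*(-1/42) = -3/14 ≈ -0.21429)
I*(h + c) = -3*((3 - √2)² + 22)/14 = -3*(22 + (3 - √2)²)/14 = -33/7 - 3*(3 - √2)²/14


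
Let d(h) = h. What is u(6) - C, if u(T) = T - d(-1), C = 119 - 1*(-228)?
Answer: -340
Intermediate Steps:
C = 347 (C = 119 + 228 = 347)
u(T) = 1 + T (u(T) = T - 1*(-1) = T + 1 = 1 + T)
u(6) - C = (1 + 6) - 1*347 = 7 - 347 = -340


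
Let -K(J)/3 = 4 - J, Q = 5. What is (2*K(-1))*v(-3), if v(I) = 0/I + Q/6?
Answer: -25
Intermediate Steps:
K(J) = -12 + 3*J (K(J) = -3*(4 - J) = -12 + 3*J)
v(I) = 5/6 (v(I) = 0/I + 5/6 = 0 + 5*(1/6) = 0 + 5/6 = 5/6)
(2*K(-1))*v(-3) = (2*(-12 + 3*(-1)))*(5/6) = (2*(-12 - 3))*(5/6) = (2*(-15))*(5/6) = -30*5/6 = -25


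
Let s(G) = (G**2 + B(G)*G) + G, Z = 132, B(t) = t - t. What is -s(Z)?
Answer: -17556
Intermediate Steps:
B(t) = 0
s(G) = G + G**2 (s(G) = (G**2 + 0*G) + G = (G**2 + 0) + G = G**2 + G = G + G**2)
-s(Z) = -132*(1 + 132) = -132*133 = -1*17556 = -17556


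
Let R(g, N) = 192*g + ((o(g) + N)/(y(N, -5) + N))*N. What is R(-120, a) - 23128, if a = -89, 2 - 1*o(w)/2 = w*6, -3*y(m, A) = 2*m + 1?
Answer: -252889/6 ≈ -42148.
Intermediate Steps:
y(m, A) = -⅓ - 2*m/3 (y(m, A) = -(2*m + 1)/3 = -(1 + 2*m)/3 = -⅓ - 2*m/3)
o(w) = 4 - 12*w (o(w) = 4 - 2*w*6 = 4 - 12*w)
R(g, N) = 192*g + N*(4 + N - 12*g)/(-⅓ + N/3) (R(g, N) = 192*g + (((4 - 12*g) + N)/((-⅓ - 2*N/3) + N))*N = 192*g + ((4 + N - 12*g)/(-⅓ + N/3))*N = 192*g + N*(4 + N - 12*g)/(-⅓ + N/3))
R(-120, a) - 23128 = 3*((-89)² - 64*(-120) + 4*(-89) + 52*(-89)*(-120))/(-1 - 89) - 23128 = 3*(7921 + 7680 - 356 + 555360)/(-90) - 23128 = 3*(-1/90)*570605 - 23128 = -114121/6 - 23128 = -252889/6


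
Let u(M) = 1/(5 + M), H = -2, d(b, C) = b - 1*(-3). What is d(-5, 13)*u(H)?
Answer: -2/3 ≈ -0.66667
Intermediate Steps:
d(b, C) = 3 + b (d(b, C) = b + 3 = 3 + b)
d(-5, 13)*u(H) = (3 - 5)/(5 - 2) = -2/3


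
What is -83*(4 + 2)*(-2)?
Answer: 996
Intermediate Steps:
-83*(4 + 2)*(-2) = -498*(-2) = -83*(-12) = 996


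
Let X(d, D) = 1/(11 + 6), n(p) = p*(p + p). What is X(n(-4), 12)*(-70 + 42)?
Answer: -28/17 ≈ -1.6471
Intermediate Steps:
n(p) = 2*p² (n(p) = p*(2*p) = 2*p²)
X(d, D) = 1/17
X(n(-4), 12)*(-70 + 42) = (-70 + 42)/17 = (1/17)*(-28) = -28/17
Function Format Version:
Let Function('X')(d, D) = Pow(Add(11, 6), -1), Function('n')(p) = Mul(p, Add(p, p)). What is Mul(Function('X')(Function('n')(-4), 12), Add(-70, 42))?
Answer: Rational(-28, 17) ≈ -1.6471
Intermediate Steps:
Function('n')(p) = Mul(2, Pow(p, 2)) (Function('n')(p) = Mul(p, Mul(2, p)) = Mul(2, Pow(p, 2)))
Function('X')(d, D) = Rational(1, 17) (Function('X')(d, D) = Pow(17, -1) = Rational(1, 17))
Mul(Function('X')(Function('n')(-4), 12), Add(-70, 42)) = Mul(Rational(1, 17), Add(-70, 42)) = Mul(Rational(1, 17), -28) = Rational(-28, 17)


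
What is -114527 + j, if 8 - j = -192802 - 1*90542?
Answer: 168825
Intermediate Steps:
j = 283352 (j = 8 - (-192802 - 1*90542) = 8 - (-192802 - 90542) = 8 - 1*(-283344) = 8 + 283344 = 283352)
-114527 + j = -114527 + 283352 = 168825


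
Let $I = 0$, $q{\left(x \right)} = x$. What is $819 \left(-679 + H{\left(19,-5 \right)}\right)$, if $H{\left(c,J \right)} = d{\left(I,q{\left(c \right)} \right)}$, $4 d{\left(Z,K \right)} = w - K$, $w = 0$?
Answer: $- \frac{2239965}{4} \approx -5.5999 \cdot 10^{5}$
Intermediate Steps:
$d{\left(Z,K \right)} = - \frac{K}{4}$ ($d{\left(Z,K \right)} = \frac{0 - K}{4} = \frac{\left(-1\right) K}{4} = - \frac{K}{4}$)
$H{\left(c,J \right)} = - \frac{c}{4}$
$819 \left(-679 + H{\left(19,-5 \right)}\right) = 819 \left(-679 - \frac{19}{4}\right) = 819 \left(- \frac{2735}{4}\right) = - \frac{2239965}{4}$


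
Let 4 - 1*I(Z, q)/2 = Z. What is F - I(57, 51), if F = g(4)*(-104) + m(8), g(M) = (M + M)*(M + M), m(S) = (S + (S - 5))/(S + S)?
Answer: -104789/16 ≈ -6549.3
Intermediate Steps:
I(Z, q) = 8 - 2*Z
m(S) = (-5 + 2*S)/(2*S) (m(S) = (S + (-5 + S))/((2*S)) = (-5 + 2*S)*(1/(2*S)) = (-5 + 2*S)/(2*S))
g(M) = 4*M**2 (g(M) = (2*M)*(2*M) = 4*M**2)
F = -106485/16 (F = (4*4**2)*(-104) + (-5/2 + 8)/8 = (4*16)*(-104) + (1/8)*(11/2) = 64*(-104) + 11/16 = -6656 + 11/16 = -106485/16 ≈ -6655.3)
F - I(57, 51) = -106485/16 - (8 - 2*57) = -106485/16 - (8 - 114) = -106485/16 - 1*(-106) = -106485/16 + 106 = -104789/16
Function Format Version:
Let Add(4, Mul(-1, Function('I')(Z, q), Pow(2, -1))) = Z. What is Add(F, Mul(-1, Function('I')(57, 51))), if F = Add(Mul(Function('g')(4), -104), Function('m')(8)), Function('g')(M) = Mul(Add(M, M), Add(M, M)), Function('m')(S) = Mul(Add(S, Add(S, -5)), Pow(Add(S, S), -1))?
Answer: Rational(-104789, 16) ≈ -6549.3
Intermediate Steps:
Function('I')(Z, q) = Add(8, Mul(-2, Z))
Function('m')(S) = Mul(Rational(1, 2), Pow(S, -1), Add(-5, Mul(2, S))) (Function('m')(S) = Mul(Add(S, Add(-5, S)), Pow(Mul(2, S), -1)) = Mul(Add(-5, Mul(2, S)), Mul(Rational(1, 2), Pow(S, -1))) = Mul(Rational(1, 2), Pow(S, -1), Add(-5, Mul(2, S))))
Function('g')(M) = Mul(4, Pow(M, 2)) (Function('g')(M) = Mul(Mul(2, M), Mul(2, M)) = Mul(4, Pow(M, 2)))
F = Rational(-106485, 16) (F = Add(Mul(Mul(4, Pow(4, 2)), -104), Mul(Pow(8, -1), Add(Rational(-5, 2), 8))) = Add(Mul(Mul(4, 16), -104), Mul(Rational(1, 8), Rational(11, 2))) = Add(Mul(64, -104), Rational(11, 16)) = Add(-6656, Rational(11, 16)) = Rational(-106485, 16) ≈ -6655.3)
Add(F, Mul(-1, Function('I')(57, 51))) = Add(Rational(-106485, 16), Mul(-1, Add(8, Mul(-2, 57)))) = Add(Rational(-106485, 16), Mul(-1, Add(8, -114))) = Add(Rational(-106485, 16), Mul(-1, -106)) = Add(Rational(-106485, 16), 106) = Rational(-104789, 16)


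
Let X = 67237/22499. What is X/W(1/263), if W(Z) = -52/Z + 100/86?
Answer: -2891191/13229816982 ≈ -0.00021854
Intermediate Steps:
X = 67237/22499 (X = 67237*(1/22499) = 67237/22499 ≈ 2.9884)
W(Z) = 50/43 - 52/Z (W(Z) = -52/Z + 100*(1/86) = -52/Z + 50/43 = 50/43 - 52/Z)
X/W(1/263) = 67237/(22499*(50/43 - 52/(1/263))) = 67237/(22499*(50/43 - 52/1/263)) = 67237/(22499*(50/43 - 52*263)) = 67237/(22499*(50/43 - 13676)) = 67237/(22499*(-588018/43)) = (67237/22499)*(-43/588018) = -2891191/13229816982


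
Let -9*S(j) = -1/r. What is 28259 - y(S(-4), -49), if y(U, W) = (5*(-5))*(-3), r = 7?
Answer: 28184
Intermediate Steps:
S(j) = 1/63 (S(j) = -(-1)/(9*7) = -⅑*(-⅐) = 1/63)
y(U, W) = 75 (y(U, W) = -25*(-3) = 75)
28259 - y(S(-4), -49) = 28259 - 1*75 = 28259 - 75 = 28184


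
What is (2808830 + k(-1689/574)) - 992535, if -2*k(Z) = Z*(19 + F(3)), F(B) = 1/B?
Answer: 1042569657/574 ≈ 1.8163e+6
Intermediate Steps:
k(Z) = -29*Z/3 (k(Z) = -Z*(19 + 1/3)/2 = -Z*58/(2*3) = -29*Z/3)
(2808830 + k(-1689/574)) - 992535 = (2808830 - (-16327)/574) - 992535 = (2808830 - 29/3*(-1689/574)) - 992535 = (2808830 + 16327/574) - 992535 = 1612284747/574 - 992535 = 1042569657/574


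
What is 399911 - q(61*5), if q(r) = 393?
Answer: 399518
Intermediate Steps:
399911 - q(61*5) = 399911 - 1*393 = 399911 - 393 = 399518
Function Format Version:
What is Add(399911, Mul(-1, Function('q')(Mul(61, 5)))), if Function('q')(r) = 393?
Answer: 399518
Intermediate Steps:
Add(399911, Mul(-1, Function('q')(Mul(61, 5)))) = Add(399911, Mul(-1, 393)) = Add(399911, -393) = 399518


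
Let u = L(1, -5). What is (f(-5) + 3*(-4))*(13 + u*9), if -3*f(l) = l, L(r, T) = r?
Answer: -682/3 ≈ -227.33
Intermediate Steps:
u = 1
f(l) = -l/3
(f(-5) + 3*(-4))*(13 + u*9) = (-1/3*(-5) + 3*(-4))*(13 + 1*9) = (5/3 - 12)*(13 + 9) = -31/3*22 = -682/3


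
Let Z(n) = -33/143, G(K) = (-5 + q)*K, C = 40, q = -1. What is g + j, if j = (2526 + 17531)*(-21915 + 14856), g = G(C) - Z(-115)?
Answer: -1840573836/13 ≈ -1.4158e+8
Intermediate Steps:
G(K) = -6*K (G(K) = (-5 - 1)*K = -6*K)
Z(n) = -3/13 (Z(n) = -33*1/143 = -3/13)
g = -3117/13 (g = -6*40 - 1*(-3/13) = -240 + 3/13 = -3117/13 ≈ -239.77)
j = -141582363 (j = 20057*(-7059) = -141582363)
g + j = -3117/13 - 141582363 = -1840573836/13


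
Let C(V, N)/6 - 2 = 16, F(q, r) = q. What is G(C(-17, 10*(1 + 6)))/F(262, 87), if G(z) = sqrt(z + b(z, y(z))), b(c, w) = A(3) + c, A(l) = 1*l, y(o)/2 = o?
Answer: sqrt(219)/262 ≈ 0.056483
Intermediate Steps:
y(o) = 2*o
A(l) = l
b(c, w) = 3 + c
C(V, N) = 108 (C(V, N) = 12 + 6*16 = 12 + 96 = 108)
G(z) = sqrt(3 + 2*z) (G(z) = sqrt(z + (3 + z)) = sqrt(3 + 2*z))
G(C(-17, 10*(1 + 6)))/F(262, 87) = sqrt(3 + 2*108)/262 = sqrt(3 + 216)*(1/262) = sqrt(219)*(1/262) = sqrt(219)/262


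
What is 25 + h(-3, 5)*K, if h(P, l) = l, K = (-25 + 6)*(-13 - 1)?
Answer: 1355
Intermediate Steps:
K = 266 (K = -19*(-14) = 266)
25 + h(-3, 5)*K = 25 + 5*266 = 25 + 1330 = 1355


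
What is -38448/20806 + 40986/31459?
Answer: -178390458/327267977 ≈ -0.54509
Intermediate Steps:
-38448/20806 + 40986/31459 = -38448*1/20806 + 40986*(1/31459) = -19224/10403 + 40986/31459 = -178390458/327267977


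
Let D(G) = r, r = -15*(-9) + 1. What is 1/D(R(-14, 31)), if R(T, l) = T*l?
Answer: 1/136 ≈ 0.0073529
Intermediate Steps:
r = 136 (r = 135 + 1 = 136)
D(G) = 136
1/D(R(-14, 31)) = 1/136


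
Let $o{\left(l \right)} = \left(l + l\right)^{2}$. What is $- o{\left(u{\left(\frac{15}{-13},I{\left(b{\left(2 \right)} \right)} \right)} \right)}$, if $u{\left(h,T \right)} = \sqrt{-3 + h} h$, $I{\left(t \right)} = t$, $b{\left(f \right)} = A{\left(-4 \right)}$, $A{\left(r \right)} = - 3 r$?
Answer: $\frac{48600}{2197} \approx 22.121$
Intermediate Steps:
$b{\left(f \right)} = 12$ ($b{\left(f \right)} = \left(-3\right) \left(-4\right) = 12$)
$u{\left(h,T \right)} = h \sqrt{-3 + h}$
$o{\left(l \right)} = 4 l^{2}$ ($o{\left(l \right)} = \left(2 l\right)^{2} = 4 l^{2}$)
$- o{\left(u{\left(\frac{15}{-13},I{\left(b{\left(2 \right)} \right)} \right)} \right)} = - 4 \left(\frac{15}{-13} \sqrt{-3 + \frac{15}{-13}}\right)^{2} = - 4 \left(15 \left(- \frac{1}{13}\right) \sqrt{-3 + 15 \left(- \frac{1}{13}\right)}\right)^{2} = - 4 \left(- \frac{15 \sqrt{-3 - \frac{15}{13}}}{13}\right)^{2} = - 4 \left(- \frac{15 \sqrt{- \frac{54}{13}}}{13}\right)^{2} = - 4 \left(- \frac{15 \frac{3 i \sqrt{78}}{13}}{13}\right)^{2} = - 4 \left(- \frac{45 i \sqrt{78}}{169}\right)^{2} = - \frac{4 \left(-12150\right)}{2197} = \left(-1\right) \left(- \frac{48600}{2197}\right) = \frac{48600}{2197}$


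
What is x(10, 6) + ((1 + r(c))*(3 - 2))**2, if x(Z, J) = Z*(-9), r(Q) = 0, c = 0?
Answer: -89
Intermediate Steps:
x(Z, J) = -9*Z
x(10, 6) + ((1 + r(c))*(3 - 2))**2 = -9*10 + ((1 + 0)*(3 - 2))**2 = -90 + (1*1)**2 = -90 + 1**2 = -90 + 1 = -89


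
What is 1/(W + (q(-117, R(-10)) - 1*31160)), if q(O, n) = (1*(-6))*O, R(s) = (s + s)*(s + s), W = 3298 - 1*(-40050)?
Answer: 1/12890 ≈ 7.7580e-5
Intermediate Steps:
W = 43348 (W = 3298 + 40050 = 43348)
R(s) = 4*s² (R(s) = (2*s)*(2*s) = 4*s²)
q(O, n) = -6*O
1/(W + (q(-117, R(-10)) - 1*31160)) = 1/(43348 + (-6*(-117) - 1*31160)) = 1/(43348 + (702 - 31160)) = 1/(43348 - 30458) = 1/12890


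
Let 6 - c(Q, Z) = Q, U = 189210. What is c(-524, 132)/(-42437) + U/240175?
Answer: 1580442404/2038461295 ≈ 0.77531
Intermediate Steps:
c(Q, Z) = 6 - Q
c(-524, 132)/(-42437) + U/240175 = (6 - 1*(-524))/(-42437) + 189210/240175 = (6 + 524)*(-1/42437) + 189210*(1/240175) = 530*(-1/42437) + 37842/48035 = -530/42437 + 37842/48035 = 1580442404/2038461295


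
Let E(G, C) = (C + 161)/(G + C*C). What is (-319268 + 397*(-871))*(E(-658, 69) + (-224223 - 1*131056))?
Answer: 969456996177885/4103 ≈ 2.3628e+11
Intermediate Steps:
E(G, C) = (161 + C)/(G + C²)
(-319268 + 397*(-871))*(E(-658, 69) + (-224223 - 1*131056)) = (-319268 + 397*(-871))*((161 + 69)/(-658 + 69²) + (-224223 - 1*131056)) = (-319268 - 345787)*(230/(-658 + 4761) + (-224223 - 131056)) = -665055*(230/4103 - 355279) = -665055*(-1457709507/4103) = 969456996177885/4103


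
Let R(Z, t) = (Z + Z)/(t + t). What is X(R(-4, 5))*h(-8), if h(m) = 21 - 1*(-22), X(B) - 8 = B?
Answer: 1548/5 ≈ 309.60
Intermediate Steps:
R(Z, t) = Z/t (R(Z, t) = (2*Z)/((2*t)) = (2*Z)*(1/(2*t)) = Z/t)
X(B) = 8 + B
h(m) = 43 (h(m) = 21 + 22 = 43)
X(R(-4, 5))*h(-8) = (8 - 4/5)*43 = (8 - 4*⅕)*43 = (8 - ⅘)*43 = (36/5)*43 = 1548/5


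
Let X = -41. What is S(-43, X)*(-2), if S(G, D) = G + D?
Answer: 168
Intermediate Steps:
S(G, D) = D + G
S(-43, X)*(-2) = (-41 - 43)*(-2) = -84*(-2) = 168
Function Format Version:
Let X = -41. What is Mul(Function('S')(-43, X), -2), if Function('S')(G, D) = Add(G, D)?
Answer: 168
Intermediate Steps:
Function('S')(G, D) = Add(D, G)
Mul(Function('S')(-43, X), -2) = Mul(Add(-41, -43), -2) = Mul(-84, -2) = 168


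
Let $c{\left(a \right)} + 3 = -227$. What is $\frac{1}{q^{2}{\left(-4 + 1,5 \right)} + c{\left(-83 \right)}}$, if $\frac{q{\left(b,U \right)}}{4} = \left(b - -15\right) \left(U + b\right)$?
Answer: $\frac{1}{8986} \approx 0.00011128$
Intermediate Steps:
$c{\left(a \right)} = -230$ ($c{\left(a \right)} = -3 - 227 = -230$)
$q{\left(b,U \right)} = 4 \left(15 + b\right) \left(U + b\right)$ ($q{\left(b,U \right)} = 4 \left(b - -15\right) \left(U + b\right) = 4 \left(b + 15\right) \left(U + b\right) = 4 \left(15 + b\right) \left(U + b\right)$)
$\frac{1}{q^{2}{\left(-4 + 1,5 \right)} + c{\left(-83 \right)}} = \frac{1}{\left(4 \left(-4 + 1\right)^{2} + 60 \cdot 5 + 60 \left(-4 + 1\right) + 4 \cdot 5 \left(-4 + 1\right)\right)^{2} - 230} = \frac{1}{\left(4 \left(-3\right)^{2} + 300 + 60 \left(-3\right) + 4 \cdot 5 \left(-3\right)\right)^{2} - 230} = \frac{1}{\left(4 \cdot 9 + 300 - 180 - 60\right)^{2} - 230} = \frac{1}{\left(36 + 300 - 180 - 60\right)^{2} - 230} = \frac{1}{96^{2} - 230} = \frac{1}{9216 - 230} = \frac{1}{8986}$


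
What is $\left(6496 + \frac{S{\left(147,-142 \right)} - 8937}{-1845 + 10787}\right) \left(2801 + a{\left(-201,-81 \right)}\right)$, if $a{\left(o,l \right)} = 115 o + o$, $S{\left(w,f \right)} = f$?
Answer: $- \frac{1191473308795}{8942} \approx -1.3324 \cdot 10^{8}$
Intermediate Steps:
$a{\left(o,l \right)} = 116 o$
$\left(6496 + \frac{S{\left(147,-142 \right)} - 8937}{-1845 + 10787}\right) \left(2801 + a{\left(-201,-81 \right)}\right) = \left(6496 + \frac{-142 - 8937}{-1845 + 10787}\right) \left(2801 + 116 \left(-201\right)\right) = \left(6496 - \frac{9079}{8942}\right) \left(2801 - 23316\right) = \left(6496 - \frac{9079}{8942}\right) \left(-20515\right) = \frac{58078153}{8942} \left(-20515\right) = - \frac{1191473308795}{8942}$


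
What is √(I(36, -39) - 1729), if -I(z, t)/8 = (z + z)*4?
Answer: I*√4033 ≈ 63.506*I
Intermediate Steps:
I(z, t) = -64*z (I(z, t) = -8*(z + z)*4 = -8*2*z*4 = -64*z)
√(I(36, -39) - 1729) = √(-64*36 - 1729) = √(-2304 - 1729) = √(-4033) = I*√4033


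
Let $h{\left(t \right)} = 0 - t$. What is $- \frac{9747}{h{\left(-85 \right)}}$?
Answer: $- \frac{9747}{85} \approx -114.67$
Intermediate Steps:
$h{\left(t \right)} = - t$
$- \frac{9747}{h{\left(-85 \right)}} = - \frac{9747}{\left(-1\right) \left(-85\right)} = - \frac{9747}{85}$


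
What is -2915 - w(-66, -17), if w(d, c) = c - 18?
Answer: -2880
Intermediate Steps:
w(d, c) = -18 + c
-2915 - w(-66, -17) = -2915 - (-18 - 17) = -2915 - 1*(-35) = -2915 + 35 = -2880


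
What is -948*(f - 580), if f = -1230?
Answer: 1715880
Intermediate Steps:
-948*(f - 580) = -948*(-1230 - 580) = -948*(-1810) = 1715880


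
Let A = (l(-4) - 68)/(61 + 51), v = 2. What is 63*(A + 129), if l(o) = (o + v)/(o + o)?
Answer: 517689/64 ≈ 8088.9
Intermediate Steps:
l(o) = (2 + o)/(2*o) (l(o) = (o + 2)/(o + o) = (2 + o)/((2*o)) = (2 + o)*(1/(2*o)) = (2 + o)/(2*o))
A = -271/448 (A = ((1/2)*(2 - 4)/(-4) - 68)/(61 + 51) = ((1/2)*(-1/4)*(-2) - 68)/112 = (1/4 - 68)*(1/112) = -271/4*1/112 = -271/448 ≈ -0.60491)
63*(A + 129) = 63*(-271/448 + 129) = 63*(57521/448) = 517689/64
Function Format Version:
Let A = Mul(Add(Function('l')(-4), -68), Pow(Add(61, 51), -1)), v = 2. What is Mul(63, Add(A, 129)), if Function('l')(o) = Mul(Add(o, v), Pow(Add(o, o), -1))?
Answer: Rational(517689, 64) ≈ 8088.9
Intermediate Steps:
Function('l')(o) = Mul(Rational(1, 2), Pow(o, -1), Add(2, o)) (Function('l')(o) = Mul(Add(o, 2), Pow(Add(o, o), -1)) = Mul(Add(2, o), Pow(Mul(2, o), -1)) = Mul(Add(2, o), Mul(Rational(1, 2), Pow(o, -1))) = Mul(Rational(1, 2), Pow(o, -1), Add(2, o)))
A = Rational(-271, 448) (A = Mul(Add(Mul(Rational(1, 2), Pow(-4, -1), Add(2, -4)), -68), Pow(Add(61, 51), -1)) = Mul(Add(Mul(Rational(1, 2), Rational(-1, 4), -2), -68), Pow(112, -1)) = Mul(Add(Rational(1, 4), -68), Rational(1, 112)) = Mul(Rational(-271, 4), Rational(1, 112)) = Rational(-271, 448) ≈ -0.60491)
Mul(63, Add(A, 129)) = Mul(63, Add(Rational(-271, 448), 129)) = Mul(63, Rational(57521, 448)) = Rational(517689, 64)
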